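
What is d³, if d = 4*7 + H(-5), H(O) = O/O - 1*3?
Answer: 17576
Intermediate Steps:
H(O) = -2 (H(O) = 1 - 3 = -2)
d = 26 (d = 4*7 - 2 = 28 - 2 = 26)
d³ = 26³ = 17576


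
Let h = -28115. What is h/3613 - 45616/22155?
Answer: -787698433/80046015 ≈ -9.8406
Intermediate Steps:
h/3613 - 45616/22155 = -28115/3613 - 45616/22155 = -787698433/80046015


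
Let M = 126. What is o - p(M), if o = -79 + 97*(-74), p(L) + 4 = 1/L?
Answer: -913879/126 ≈ -7253.0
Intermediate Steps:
p(L) = -4 + 1/L
o = -7257 (o = -79 - 7178 = -7257)
o - p(M) = -7257 - (-4 + 1/126) = -7257 - 1*(-503/126) = -7257 + 503/126 = -913879/126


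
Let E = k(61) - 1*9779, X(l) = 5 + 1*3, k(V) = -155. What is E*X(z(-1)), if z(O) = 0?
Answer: -79472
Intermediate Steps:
X(l) = 8 (X(l) = 5 + 3 = 8)
E = -9934 (E = -155 - 1*9779 = -155 - 9779 = -9934)
E*X(z(-1)) = -9934*8 = -79472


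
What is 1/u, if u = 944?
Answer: 1/944 ≈ 0.0010593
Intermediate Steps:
1/u = 1/944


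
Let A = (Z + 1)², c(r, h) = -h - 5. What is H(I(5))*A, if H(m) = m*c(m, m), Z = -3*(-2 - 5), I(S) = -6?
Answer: -2904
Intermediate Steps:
Z = 21 (Z = -3*(-7) = 21)
c(r, h) = -5 - h
H(m) = m*(-5 - m)
A = 484 (A = (21 + 1)² = 22² = 484)
H(I(5))*A = -1*(-6)*(5 - 6)*484 = -1*(-6)*(-1)*484 = -6*484 = -2904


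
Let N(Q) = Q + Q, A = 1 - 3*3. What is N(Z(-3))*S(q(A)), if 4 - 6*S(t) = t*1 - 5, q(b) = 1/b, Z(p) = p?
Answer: -73/8 ≈ -9.1250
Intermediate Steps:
A = -8 (A = 1 - 9 = -8)
N(Q) = 2*Q
S(t) = 3/2 - t/6 (S(t) = ⅔ - (t*1 - 5)/6 = ⅔ - (t - 5)/6 = ⅔ - (-5 + t)/6 = ⅔ + (⅚ - t/6) = 3/2 - t/6)
N(Z(-3))*S(q(A)) = (2*(-3))*(3/2 - ⅙/(-8)) = -6*(3/2 - ⅙*(-⅛)) = -6*(3/2 + 1/48) = -6*73/48 = -73/8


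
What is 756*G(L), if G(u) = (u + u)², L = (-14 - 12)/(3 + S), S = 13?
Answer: 31941/4 ≈ 7985.3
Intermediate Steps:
L = -13/8 (L = (-14 - 12)/(3 + 13) = -26/16 = -26*1/16 = -13/8 ≈ -1.6250)
G(u) = 4*u² (G(u) = (2*u)² = 4*u²)
756*G(L) = 756*(4*(-13/8)²) = 756*(4*(169/64)) = 756*(169/16) = 31941/4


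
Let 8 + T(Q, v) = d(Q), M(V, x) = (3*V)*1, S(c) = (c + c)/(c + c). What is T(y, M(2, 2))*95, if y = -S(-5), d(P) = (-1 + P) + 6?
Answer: -380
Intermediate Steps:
S(c) = 1 (S(c) = (2*c)/((2*c)) = (2*c)*(1/(2*c)) = 1)
M(V, x) = 3*V
d(P) = 5 + P
y = -1 (y = -1*1 = -1)
T(Q, v) = -3 + Q (T(Q, v) = -8 + (5 + Q) = -3 + Q)
T(y, M(2, 2))*95 = (-3 - 1)*95 = -4*95 = -380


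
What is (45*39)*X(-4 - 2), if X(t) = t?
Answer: -10530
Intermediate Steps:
(45*39)*X(-4 - 2) = (45*39)*(-4 - 2) = 1755*(-6) = -10530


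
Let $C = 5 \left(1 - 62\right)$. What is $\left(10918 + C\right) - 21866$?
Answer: $-11253$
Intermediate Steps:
$C = -305$ ($C = 5 \left(1 - 62\right) = 5 \left(-61\right) = -305$)
$\left(10918 + C\right) - 21866 = \left(10918 - 305\right) - 21866 = 10613 - 21866 = -11253$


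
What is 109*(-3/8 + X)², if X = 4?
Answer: 91669/64 ≈ 1432.3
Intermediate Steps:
109*(-3/8 + X)² = 109*(-3/8 + 4)² = 109*(29/8)² = 109*(841/64) = 91669/64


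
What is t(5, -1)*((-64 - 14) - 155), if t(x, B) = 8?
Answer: -1864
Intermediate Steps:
t(5, -1)*((-64 - 14) - 155) = 8*((-64 - 14) - 155) = 8*(-78 - 155) = 8*(-233) = -1864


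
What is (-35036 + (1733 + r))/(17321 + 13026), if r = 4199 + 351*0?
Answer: -29104/30347 ≈ -0.95904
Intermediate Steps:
r = 4199 (r = 4199 + 0 = 4199)
(-35036 + (1733 + r))/(17321 + 13026) = (-35036 + (1733 + 4199))/(17321 + 13026) = (-35036 + 5932)/30347 = -29104*1/30347 = -29104/30347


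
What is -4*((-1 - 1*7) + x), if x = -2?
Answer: 40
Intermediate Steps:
-4*((-1 - 1*7) + x) = -4*((-1 - 1*7) - 2) = -4*((-1 - 7) - 2) = -4*(-8 - 2) = -4*(-10) = 40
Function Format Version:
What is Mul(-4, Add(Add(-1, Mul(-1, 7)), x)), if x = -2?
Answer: 40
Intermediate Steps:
Mul(-4, Add(Add(-1, Mul(-1, 7)), x)) = Mul(-4, Add(Add(-1, Mul(-1, 7)), -2)) = Mul(-4, Add(Add(-1, -7), -2)) = Mul(-4, Add(-8, -2)) = Mul(-4, -10) = 40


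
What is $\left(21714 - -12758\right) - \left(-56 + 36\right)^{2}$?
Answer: $34072$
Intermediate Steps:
$\left(21714 - -12758\right) - \left(-56 + 36\right)^{2} = \left(21714 + 12758\right) - \left(-20\right)^{2} = 34472 - 400 = 34072$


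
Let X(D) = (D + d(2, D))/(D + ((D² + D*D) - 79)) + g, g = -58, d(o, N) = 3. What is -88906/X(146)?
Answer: 3796197294/2476393 ≈ 1533.0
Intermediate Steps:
X(D) = -58 + (3 + D)/(-79 + D + 2*D²) (X(D) = (D + 3)/(D + ((D² + D*D) - 79)) - 58 = (3 + D)/(D + ((D² + D²) - 79)) - 58 = (3 + D)/(D + (2*D² - 79)) - 58 = (3 + D)/(D + (-79 + 2*D²)) - 58 = (3 + D)/(-79 + D + 2*D²) - 58 = -58 + (3 + D)/(-79 + D + 2*D²))
-88906/X(146) = -88906*(-79 + 146 + 2*146²)/(4585 - 116*146² - 57*146) = -88906*(-79 + 146 + 2*21316)/(4585 - 116*21316 - 8322) = -88906*(-79 + 146 + 42632)/(4585 - 2472656 - 8322) = -88906/(-2476393/42699) = -88906*(-42699/2476393) = 3796197294/2476393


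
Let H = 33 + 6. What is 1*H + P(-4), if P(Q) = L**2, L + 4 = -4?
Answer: 103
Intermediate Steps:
L = -8 (L = -4 - 4 = -8)
P(Q) = 64 (P(Q) = (-8)**2 = 64)
H = 39
1*H + P(-4) = 1*39 + 64 = 39 + 64 = 103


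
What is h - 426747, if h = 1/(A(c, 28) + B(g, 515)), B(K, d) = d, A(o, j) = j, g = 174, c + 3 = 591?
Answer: -231723620/543 ≈ -4.2675e+5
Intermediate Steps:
c = 588 (c = -3 + 591 = 588)
h = 1/543 (h = 1/(28 + 515) = 1/543 ≈ 0.0018416)
h - 426747 = 1/543 - 426747 = -231723620/543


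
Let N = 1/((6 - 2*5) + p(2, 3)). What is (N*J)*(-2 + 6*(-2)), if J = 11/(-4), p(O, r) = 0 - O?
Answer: -77/12 ≈ -6.4167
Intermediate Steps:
p(O, r) = -O
J = -11/4 (J = 11*(-1/4) = -11/4 ≈ -2.7500)
N = -1/6 (N = 1/((6 - 2*5) - 1*2) = 1/((6 - 10) - 2) = 1/(-4 - 2) = 1/(-6) = -1/6 ≈ -0.16667)
(N*J)*(-2 + 6*(-2)) = (-1/6*(-11/4))*(-2 + 6*(-2)) = 11*(-2 - 12)/24 = (11/24)*(-14) = -77/12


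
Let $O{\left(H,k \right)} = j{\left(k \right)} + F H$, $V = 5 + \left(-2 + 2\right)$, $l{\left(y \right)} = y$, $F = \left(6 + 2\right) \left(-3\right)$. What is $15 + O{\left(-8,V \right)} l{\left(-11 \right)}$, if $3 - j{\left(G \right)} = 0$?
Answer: $-2130$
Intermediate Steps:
$F = -24$ ($F = 8 \left(-3\right) = -24$)
$j{\left(G \right)} = 3$ ($j{\left(G \right)} = 3 - 0 = 3 + 0 = 3$)
$V = 5$ ($V = 5 + 0 = 5$)
$O{\left(H,k \right)} = 3 - 24 H$
$15 + O{\left(-8,V \right)} l{\left(-11 \right)} = 15 + \left(3 - -192\right) \left(-11\right) = 15 + \left(3 + 192\right) \left(-11\right) = 15 + 195 \left(-11\right) = 15 - 2145 = -2130$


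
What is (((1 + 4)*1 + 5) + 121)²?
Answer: 17161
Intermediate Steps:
(((1 + 4)*1 + 5) + 121)² = ((5*1 + 5) + 121)² = ((5 + 5) + 121)² = (10 + 121)² = 131² = 17161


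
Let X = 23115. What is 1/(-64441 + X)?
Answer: -1/41326 ≈ -2.4198e-5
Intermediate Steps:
1/(-64441 + X) = 1/(-64441 + 23115) = 1/(-41326) = -1/41326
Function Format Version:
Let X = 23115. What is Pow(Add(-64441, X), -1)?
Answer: Rational(-1, 41326) ≈ -2.4198e-5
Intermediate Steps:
Pow(Add(-64441, X), -1) = Pow(Add(-64441, 23115), -1) = Pow(-41326, -1) = Rational(-1, 41326)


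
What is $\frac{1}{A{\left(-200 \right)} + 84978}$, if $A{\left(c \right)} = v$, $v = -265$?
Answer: $\frac{1}{84713} \approx 1.1805 \cdot 10^{-5}$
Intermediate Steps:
$A{\left(c \right)} = -265$
$\frac{1}{A{\left(-200 \right)} + 84978} = \frac{1}{-265 + 84978} = \frac{1}{84713}$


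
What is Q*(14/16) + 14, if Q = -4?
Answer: 21/2 ≈ 10.500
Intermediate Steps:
Q*(14/16) + 14 = -56/16 + 14 = -4*7/8 + 14 = -7/2 + 14 = 21/2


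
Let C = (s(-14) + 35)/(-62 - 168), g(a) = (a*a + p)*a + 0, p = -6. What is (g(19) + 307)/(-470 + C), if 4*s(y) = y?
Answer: -3243920/216263 ≈ -15.000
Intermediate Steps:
s(y) = y/4
g(a) = a*(-6 + a²) (g(a) = (a*a - 6)*a + 0 = (a² - 6)*a + 0 = (-6 + a²)*a + 0 = a*(-6 + a²) + 0 = a*(-6 + a²))
C = -63/460 (C = ((¼)*(-14) + 35)/(-62 - 168) = (-7/2 + 35)/(-230) = (63/2)*(-1/230) = -63/460 ≈ -0.13696)
(g(19) + 307)/(-470 + C) = (19*(-6 + 19²) + 307)/(-470 - 63/460) = (19*(-6 + 361) + 307)/(-216263/460) = (19*355 + 307)*(-460/216263) = (6745 + 307)*(-460/216263) = 7052*(-460/216263) = -3243920/216263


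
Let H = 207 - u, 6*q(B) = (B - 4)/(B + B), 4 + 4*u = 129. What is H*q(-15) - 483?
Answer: -334403/720 ≈ -464.45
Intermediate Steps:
u = 125/4 (u = -1 + (¼)*129 = -1 + 129/4 = 125/4 ≈ 31.250)
q(B) = (-4 + B)/(12*B) (q(B) = ((B - 4)/(B + B))/6 = ((-4 + B)/((2*B)))/6 = ((-4 + B)*(1/(2*B)))/6 = ((-4 + B)/(2*B))/6 = (-4 + B)/(12*B))
H = 703/4 (H = 207 - 1*125/4 = 207 - 125/4 = 703/4 ≈ 175.75)
H*q(-15) - 483 = 703*((1/12)*(-4 - 15)/(-15))/4 - 483 = 703*((1/12)*(-1/15)*(-19))/4 - 483 = (703/4)*(19/180) - 483 = 13357/720 - 483 = -334403/720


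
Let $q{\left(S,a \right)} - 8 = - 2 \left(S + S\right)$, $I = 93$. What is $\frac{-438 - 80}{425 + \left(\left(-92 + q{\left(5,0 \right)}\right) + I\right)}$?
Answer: $- \frac{259}{207} \approx -1.2512$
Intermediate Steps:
$q{\left(S,a \right)} = 8 - 4 S$ ($q{\left(S,a \right)} = 8 - 2 \left(S + S\right) = 8 - 2 \cdot 2 S = 8 - 4 S$)
$\frac{-438 - 80}{425 + \left(\left(-92 + q{\left(5,0 \right)}\right) + I\right)} = \frac{-438 - 80}{425 + \left(\left(-92 + \left(8 - 20\right)\right) + 93\right)} = - \frac{518}{425 + \left(\left(-92 + \left(8 - 20\right)\right) + 93\right)} = - \frac{518}{425 + \left(\left(-92 - 12\right) + 93\right)} = - \frac{518}{425 + \left(-104 + 93\right)} = - \frac{518}{425 - 11} = - \frac{518}{414} = \left(-518\right) \frac{1}{414} = - \frac{259}{207}$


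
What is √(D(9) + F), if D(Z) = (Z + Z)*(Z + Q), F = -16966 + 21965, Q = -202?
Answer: 5*√61 ≈ 39.051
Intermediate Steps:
F = 4999
D(Z) = 2*Z*(-202 + Z) (D(Z) = (Z + Z)*(Z - 202) = (2*Z)*(-202 + Z) = 2*Z*(-202 + Z))
√(D(9) + F) = √(2*9*(-202 + 9) + 4999) = √(2*9*(-193) + 4999) = √(-3474 + 4999) = √1525 = 5*√61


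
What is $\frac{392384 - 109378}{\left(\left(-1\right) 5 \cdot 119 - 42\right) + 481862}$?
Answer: $\frac{283006}{481225} \approx 0.58809$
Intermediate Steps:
$\frac{392384 - 109378}{\left(\left(-1\right) 5 \cdot 119 - 42\right) + 481862} = \frac{283006}{\left(\left(-5\right) 119 - 42\right) + 481862} = \frac{283006}{\left(-595 - 42\right) + 481862} = \frac{283006}{-637 + 481862} = \frac{283006}{481225}$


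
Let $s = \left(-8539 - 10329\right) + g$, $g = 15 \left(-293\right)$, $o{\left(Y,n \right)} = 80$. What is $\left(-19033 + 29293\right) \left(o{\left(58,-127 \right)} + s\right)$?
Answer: $-237857580$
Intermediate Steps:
$g = -4395$
$s = -23263$ ($s = \left(-8539 - 10329\right) - 4395 = -18868 - 4395 = -23263$)
$\left(-19033 + 29293\right) \left(o{\left(58,-127 \right)} + s\right) = \left(-19033 + 29293\right) \left(80 - 23263\right) = 10260 \left(-23183\right) = -237857580$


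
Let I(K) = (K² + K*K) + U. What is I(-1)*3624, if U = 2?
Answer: 14496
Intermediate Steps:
I(K) = 2 + 2*K² (I(K) = (K² + K*K) + 2 = (K² + K²) + 2 = 2*K² + 2 = 2 + 2*K²)
I(-1)*3624 = (2 + 2*(-1)²)*3624 = (2 + 2*1)*3624 = (2 + 2)*3624 = 4*3624 = 14496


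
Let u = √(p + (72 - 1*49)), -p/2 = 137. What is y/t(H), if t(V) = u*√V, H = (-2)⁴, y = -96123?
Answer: 96123*I*√251/1004 ≈ 1516.8*I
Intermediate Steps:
p = -274 (p = -2*137 = -274)
H = 16
u = I*√251 (u = √(-274 + (72 - 1*49)) = √(-274 + (72 - 49)) = √(-274 + 23) = √(-251) = I*√251 ≈ 15.843*I)
t(V) = I*√251*√V (t(V) = (I*√251)*√V = I*√251*√V)
y/t(H) = -96123*(-I*√251/1004) = -(-96123)*I*√251/1004 = 96123*I*√251/1004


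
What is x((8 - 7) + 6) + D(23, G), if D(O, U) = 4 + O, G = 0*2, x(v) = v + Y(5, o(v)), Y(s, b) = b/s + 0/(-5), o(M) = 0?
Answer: 34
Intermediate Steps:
Y(s, b) = b/s (Y(s, b) = b/s + 0*(-⅕) = b/s + 0 = b/s)
x(v) = v (x(v) = v + 0/5 = v + 0*(⅕) = v + 0 = v)
G = 0
x((8 - 7) + 6) + D(23, G) = ((8 - 7) + 6) + (4 + 23) = (1 + 6) + 27 = 7 + 27 = 34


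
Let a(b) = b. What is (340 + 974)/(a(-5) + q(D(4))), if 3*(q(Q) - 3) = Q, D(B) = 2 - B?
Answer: -1971/4 ≈ -492.75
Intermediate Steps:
q(Q) = 3 + Q/3
(340 + 974)/(a(-5) + q(D(4))) = (340 + 974)/(-5 + (3 + (2 - 1*4)/3)) = 1314/(-5 + (3 + (2 - 4)/3)) = 1314/(-5 + (3 + (1/3)*(-2))) = 1314/(-5 + (3 - 2/3)) = 1314/(-5 + 7/3) = 1314/(-8/3) = 1314*(-3/8) = -1971/4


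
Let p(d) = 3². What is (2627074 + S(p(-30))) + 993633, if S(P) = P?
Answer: 3620716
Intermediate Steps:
p(d) = 9
(2627074 + S(p(-30))) + 993633 = (2627074 + 9) + 993633 = 2627083 + 993633 = 3620716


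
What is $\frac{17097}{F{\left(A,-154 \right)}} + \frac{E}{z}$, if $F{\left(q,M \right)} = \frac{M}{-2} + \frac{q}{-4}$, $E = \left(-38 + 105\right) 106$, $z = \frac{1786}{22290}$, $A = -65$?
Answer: $\frac{29584688154}{333089} \approx 88819.0$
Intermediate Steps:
$z = \frac{893}{11145}$ ($z = 1786 \cdot \frac{1}{22290} = \frac{893}{11145} \approx 0.080126$)
$E = 7102$ ($E = 67 \cdot 106 = 7102$)
$F{\left(q,M \right)} = - \frac{M}{2} - \frac{q}{4}$ ($F{\left(q,M \right)} = M \left(- \frac{1}{2}\right) + q \left(- \frac{1}{4}\right) = - \frac{M}{2} - \frac{q}{4}$)
$\frac{17097}{F{\left(A,-154 \right)}} + \frac{E}{z} = \frac{17097}{\left(- \frac{1}{2}\right) \left(-154\right) - - \frac{65}{4}} + \frac{7102}{\frac{893}{11145}} = \frac{17097}{77 + \frac{65}{4}} + 7102 \cdot \frac{11145}{893} = \frac{17097}{\frac{373}{4}} + \frac{79151790}{893} = 17097 \cdot \frac{4}{373} + \frac{79151790}{893} = \frac{68388}{373} + \frac{79151790}{893} = \frac{29584688154}{333089}$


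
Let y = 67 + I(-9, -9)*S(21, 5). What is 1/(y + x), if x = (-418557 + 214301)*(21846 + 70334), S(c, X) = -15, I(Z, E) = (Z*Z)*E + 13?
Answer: -1/18828307273 ≈ -5.3112e-11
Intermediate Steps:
I(Z, E) = 13 + E*Z**2 (I(Z, E) = Z**2*E + 13 = E*Z**2 + 13 = 13 + E*Z**2)
y = 10807 (y = 67 + (13 - 9*(-9)**2)*(-15) = 67 + (13 - 9*81)*(-15) = 67 + (13 - 729)*(-15) = 67 - 716*(-15) = 67 + 10740 = 10807)
x = -18828318080 (x = -204256*92180 = -18828318080)
1/(y + x) = 1/(10807 - 18828318080) = 1/(-18828307273) = -1/18828307273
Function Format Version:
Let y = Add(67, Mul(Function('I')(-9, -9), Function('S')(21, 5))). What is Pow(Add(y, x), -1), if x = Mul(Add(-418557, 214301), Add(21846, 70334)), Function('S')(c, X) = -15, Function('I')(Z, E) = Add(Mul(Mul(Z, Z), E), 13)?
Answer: Rational(-1, 18828307273) ≈ -5.3112e-11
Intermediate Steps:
Function('I')(Z, E) = Add(13, Mul(E, Pow(Z, 2))) (Function('I')(Z, E) = Add(Mul(Pow(Z, 2), E), 13) = Add(Mul(E, Pow(Z, 2)), 13) = Add(13, Mul(E, Pow(Z, 2))))
y = 10807 (y = Add(67, Mul(Add(13, Mul(-9, Pow(-9, 2))), -15)) = Add(67, Mul(Add(13, Mul(-9, 81)), -15)) = Add(67, Mul(Add(13, -729), -15)) = Add(67, Mul(-716, -15)) = Add(67, 10740) = 10807)
x = -18828318080 (x = Mul(-204256, 92180) = -18828318080)
Pow(Add(y, x), -1) = Pow(Add(10807, -18828318080), -1) = Pow(-18828307273, -1) = Rational(-1, 18828307273)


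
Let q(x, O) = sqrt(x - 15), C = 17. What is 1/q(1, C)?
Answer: -I*sqrt(14)/14 ≈ -0.26726*I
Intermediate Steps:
q(x, O) = sqrt(-15 + x)
1/q(1, C) = 1/(sqrt(-15 + 1)) = 1/(sqrt(-14)) = 1/(I*sqrt(14)) = -I*sqrt(14)/14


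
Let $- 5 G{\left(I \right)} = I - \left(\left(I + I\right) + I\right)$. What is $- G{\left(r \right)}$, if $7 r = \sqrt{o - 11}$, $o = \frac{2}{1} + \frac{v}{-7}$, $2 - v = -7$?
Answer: $- \frac{12 i \sqrt{14}}{245} \approx - 0.18326 i$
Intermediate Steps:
$v = 9$ ($v = 2 - -7 = 2 + 7 = 9$)
$o = \frac{5}{7}$ ($o = \frac{2}{1} + \frac{9}{-7} = 2 \cdot 1 + 9 \left(- \frac{1}{7}\right) = 2 - \frac{9}{7} = \frac{5}{7} \approx 0.71429$)
$r = \frac{6 i \sqrt{14}}{49}$ ($r = \frac{\sqrt{\frac{5}{7} - 11}}{7} = \frac{\sqrt{- \frac{72}{7}}}{7} = \frac{\frac{6}{7} i \sqrt{14}}{7} = \frac{6 i \sqrt{14}}{49} \approx 0.45816 i$)
$G{\left(I \right)} = \frac{2 I}{5}$ ($G{\left(I \right)} = - \frac{I - \left(\left(I + I\right) + I\right)}{5} = - \frac{I - \left(2 I + I\right)}{5} = - \frac{I - 3 I}{5} = - \frac{\left(-2\right) I}{5} = \frac{2 I}{5}$)
$- G{\left(r \right)} = - \frac{2 \frac{6 i \sqrt{14}}{49}}{5} = - \frac{12 i \sqrt{14}}{245}$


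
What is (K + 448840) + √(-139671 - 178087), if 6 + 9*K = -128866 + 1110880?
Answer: 557952 + I*√317758 ≈ 5.5795e+5 + 563.7*I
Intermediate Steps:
K = 109112 (K = -⅔ + (-128866 + 1110880)/9 = -⅔ + (⅑)*982014 = -⅔ + 327338/3 = 109112)
(K + 448840) + √(-139671 - 178087) = (109112 + 448840) + √(-139671 - 178087) = 557952 + √(-317758) = 557952 + I*√317758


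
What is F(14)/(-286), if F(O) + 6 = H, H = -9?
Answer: 15/286 ≈ 0.052448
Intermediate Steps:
F(O) = -15 (F(O) = -6 - 9 = -15)
F(14)/(-286) = -15/(-286) = -15*(-1/286) = 15/286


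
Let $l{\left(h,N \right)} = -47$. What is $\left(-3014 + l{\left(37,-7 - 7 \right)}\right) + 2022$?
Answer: $-1039$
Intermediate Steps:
$\left(-3014 + l{\left(37,-7 - 7 \right)}\right) + 2022 = \left(-3014 - 47\right) + 2022 = -3061 + 2022 = -1039$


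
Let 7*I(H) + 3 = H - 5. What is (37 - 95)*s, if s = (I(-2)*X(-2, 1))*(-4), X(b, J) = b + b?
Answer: 9280/7 ≈ 1325.7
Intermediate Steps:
I(H) = -8/7 + H/7 (I(H) = -3/7 + (H - 5)/7 = -3/7 + (-5 + H)/7 = -3/7 + (-5/7 + H/7) = -8/7 + H/7)
X(b, J) = 2*b
s = -160/7 (s = ((-8/7 + (⅐)*(-2))*(2*(-2)))*(-4) = ((-8/7 - 2/7)*(-4))*(-4) = -10/7*(-4)*(-4) = (40/7)*(-4) = -160/7 ≈ -22.857)
(37 - 95)*s = (37 - 95)*(-160/7) = -58*(-160/7) = 9280/7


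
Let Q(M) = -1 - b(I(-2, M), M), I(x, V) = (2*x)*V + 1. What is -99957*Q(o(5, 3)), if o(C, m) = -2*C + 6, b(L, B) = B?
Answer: -299871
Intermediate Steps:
I(x, V) = 1 + 2*V*x (I(x, V) = 2*V*x + 1 = 1 + 2*V*x)
o(C, m) = 6 - 2*C
Q(M) = -1 - M
-99957*Q(o(5, 3)) = -99957*(-1 - (6 - 2*5)) = -99957*(-1 - (6 - 10)) = -99957*(-1 - 1*(-4)) = -99957*(-1 + 4) = -99957*3 = -299871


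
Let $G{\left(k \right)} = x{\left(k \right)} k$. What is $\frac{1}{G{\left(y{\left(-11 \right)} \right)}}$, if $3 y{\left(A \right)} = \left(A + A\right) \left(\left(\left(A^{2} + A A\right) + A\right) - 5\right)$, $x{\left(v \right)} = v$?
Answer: $\frac{9}{24720784} \approx 3.6407 \cdot 10^{-7}$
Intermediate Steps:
$y{\left(A \right)} = \frac{2 A \left(-5 + A + 2 A^{2}\right)}{3}$ ($y{\left(A \right)} = \frac{\left(A + A\right) \left(\left(\left(A^{2} + A A\right) + A\right) - 5\right)}{3} = \frac{2 A \left(\left(\left(A^{2} + A^{2}\right) + A\right) - 5\right)}{3} = \frac{2 A \left(\left(2 A^{2} + A\right) - 5\right)}{3} = \frac{2 A \left(\left(A + 2 A^{2}\right) - 5\right)}{3} = \frac{2 A \left(-5 + A + 2 A^{2}\right)}{3}$)
$G{\left(k \right)} = k^{2}$ ($G{\left(k \right)} = k k = k^{2}$)
$\frac{1}{G{\left(y{\left(-11 \right)} \right)}} = \frac{1}{\left(\frac{2}{3} \left(-11\right) \left(-5 - 11 + 2 \left(-11\right)^{2}\right)\right)^{2}} = \frac{1}{\left(\frac{2}{3} \left(-11\right) \left(-5 - 11 + 2 \cdot 121\right)\right)^{2}} = \frac{1}{\left(\frac{2}{3} \left(-11\right) \left(-5 - 11 + 242\right)\right)^{2}} = \frac{1}{\left(\frac{2}{3} \left(-11\right) 226\right)^{2}} = \frac{1}{\left(- \frac{4972}{3}\right)^{2}} = \frac{1}{\frac{24720784}{9}} = \frac{9}{24720784}$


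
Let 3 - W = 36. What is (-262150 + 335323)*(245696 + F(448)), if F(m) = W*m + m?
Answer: 16929305280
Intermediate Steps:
W = -33 (W = 3 - 1*36 = 3 - 36 = -33)
F(m) = -32*m (F(m) = -33*m + m = -32*m)
(-262150 + 335323)*(245696 + F(448)) = (-262150 + 335323)*(245696 - 32*448) = 73173*(245696 - 14336) = 73173*231360 = 16929305280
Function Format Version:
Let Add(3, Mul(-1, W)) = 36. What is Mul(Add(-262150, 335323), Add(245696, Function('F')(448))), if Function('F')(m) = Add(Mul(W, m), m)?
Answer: 16929305280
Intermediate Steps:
W = -33 (W = Add(3, Mul(-1, 36)) = Add(3, -36) = -33)
Function('F')(m) = Mul(-32, m) (Function('F')(m) = Add(Mul(-33, m), m) = Mul(-32, m))
Mul(Add(-262150, 335323), Add(245696, Function('F')(448))) = Mul(Add(-262150, 335323), Add(245696, Mul(-32, 448))) = Mul(73173, Add(245696, -14336)) = Mul(73173, 231360) = 16929305280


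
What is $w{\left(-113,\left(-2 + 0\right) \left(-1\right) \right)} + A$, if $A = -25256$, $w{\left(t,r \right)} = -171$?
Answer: $-25427$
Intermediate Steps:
$w{\left(-113,\left(-2 + 0\right) \left(-1\right) \right)} + A = -171 - 25256 = -25427$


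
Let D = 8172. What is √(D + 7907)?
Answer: √16079 ≈ 126.80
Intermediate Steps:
√(D + 7907) = √(8172 + 7907) = √16079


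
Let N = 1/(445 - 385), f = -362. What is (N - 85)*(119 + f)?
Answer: 413019/20 ≈ 20651.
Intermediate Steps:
N = 1/60 ≈ 0.016667
(N - 85)*(119 + f) = (1/60 - 85)*(119 - 362) = -5099/60*(-243) = 413019/20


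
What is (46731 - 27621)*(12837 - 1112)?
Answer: 224064750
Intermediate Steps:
(46731 - 27621)*(12837 - 1112) = 19110*11725 = 224064750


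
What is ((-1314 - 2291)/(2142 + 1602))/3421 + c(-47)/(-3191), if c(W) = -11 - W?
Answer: -472599619/40871042784 ≈ -0.011563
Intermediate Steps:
((-1314 - 2291)/(2142 + 1602))/3421 + c(-47)/(-3191) = ((-1314 - 2291)/(2142 + 1602))/3421 + (-11 - 1*(-47))/(-3191) = -3605/3744*(1/3421) + (-11 + 47)*(-1/3191) = -3605*1/3744*(1/3421) + 36*(-1/3191) = -3605/3744*1/3421 - 36/3191 = -3605/12808224 - 36/3191 = -472599619/40871042784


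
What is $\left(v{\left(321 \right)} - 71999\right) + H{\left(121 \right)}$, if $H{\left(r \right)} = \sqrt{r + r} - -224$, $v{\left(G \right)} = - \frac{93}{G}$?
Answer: $- \frac{7679956}{107} + 11 \sqrt{2} \approx -71760.0$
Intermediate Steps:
$H{\left(r \right)} = 224 + \sqrt{2} \sqrt{r}$ ($H{\left(r \right)} = \sqrt{2 r} + 224 = \sqrt{2} \sqrt{r} + 224 = 224 + \sqrt{2} \sqrt{r}$)
$\left(v{\left(321 \right)} - 71999\right) + H{\left(121 \right)} = \left(- \frac{93}{321} - 71999\right) + \left(224 + \sqrt{2} \sqrt{121}\right) = \left(\left(-93\right) \frac{1}{321} - 71999\right) + \left(224 + \sqrt{2} \cdot 11\right) = \left(- \frac{31}{107} - 71999\right) + \left(224 + 11 \sqrt{2}\right) = - \frac{7703924}{107} + \left(224 + 11 \sqrt{2}\right) = - \frac{7679956}{107} + 11 \sqrt{2}$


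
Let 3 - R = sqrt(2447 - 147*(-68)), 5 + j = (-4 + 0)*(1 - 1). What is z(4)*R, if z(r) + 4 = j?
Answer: -27 + 9*sqrt(12443) ≈ 976.93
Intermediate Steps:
j = -5 (j = -5 + (-4 + 0)*(1 - 1) = -5 - 4*0 = -5 + 0 = -5)
z(r) = -9 (z(r) = -4 - 5 = -9)
R = 3 - sqrt(12443) (R = 3 - sqrt(2447 - 147*(-68)) = 3 - sqrt(2447 + 9996) = 3 - sqrt(12443) ≈ -108.55)
z(4)*R = -9*(3 - sqrt(12443)) = -27 + 9*sqrt(12443)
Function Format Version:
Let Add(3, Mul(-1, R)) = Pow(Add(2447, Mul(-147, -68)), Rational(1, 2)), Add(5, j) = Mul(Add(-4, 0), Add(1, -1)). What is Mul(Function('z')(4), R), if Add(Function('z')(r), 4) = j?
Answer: Add(-27, Mul(9, Pow(12443, Rational(1, 2)))) ≈ 976.93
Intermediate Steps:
j = -5 (j = Add(-5, Mul(Add(-4, 0), Add(1, -1))) = Add(-5, Mul(-4, 0)) = Add(-5, 0) = -5)
Function('z')(r) = -9 (Function('z')(r) = Add(-4, -5) = -9)
R = Add(3, Mul(-1, Pow(12443, Rational(1, 2)))) (R = Add(3, Mul(-1, Pow(Add(2447, Mul(-147, -68)), Rational(1, 2)))) = Add(3, Mul(-1, Pow(Add(2447, 9996), Rational(1, 2)))) = Add(3, Mul(-1, Pow(12443, Rational(1, 2)))) ≈ -108.55)
Mul(Function('z')(4), R) = Mul(-9, Add(3, Mul(-1, Pow(12443, Rational(1, 2))))) = Add(-27, Mul(9, Pow(12443, Rational(1, 2))))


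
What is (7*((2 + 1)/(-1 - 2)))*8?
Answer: -56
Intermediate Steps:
(7*((2 + 1)/(-1 - 2)))*8 = (7*(3/(-3)))*8 = (7*(3*(-⅓)))*8 = (7*(-1))*8 = -7*8 = -56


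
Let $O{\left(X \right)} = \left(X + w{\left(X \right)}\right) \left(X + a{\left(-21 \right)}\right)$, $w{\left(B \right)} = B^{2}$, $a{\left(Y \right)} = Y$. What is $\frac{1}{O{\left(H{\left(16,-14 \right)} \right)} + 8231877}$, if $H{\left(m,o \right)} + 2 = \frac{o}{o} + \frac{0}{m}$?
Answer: $\frac{1}{8231877} \approx 1.2148 \cdot 10^{-7}$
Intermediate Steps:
$H{\left(m,o \right)} = -1$ ($H{\left(m,o \right)} = -2 + \left(\frac{o}{o} + \frac{0}{m}\right) = -2 + \left(1 + 0\right) = -2 + 1 = -1$)
$O{\left(X \right)} = \left(-21 + X\right) \left(X + X^{2}\right)$ ($O{\left(X \right)} = \left(X + X^{2}\right) \left(X - 21\right) = \left(X + X^{2}\right) \left(-21 + X\right) = \left(-21 + X\right) \left(X + X^{2}\right)$)
$\frac{1}{O{\left(H{\left(16,-14 \right)} \right)} + 8231877} = \frac{1}{- (-21 + \left(-1\right)^{2} - -20) + 8231877} = \frac{1}{- (-21 + 1 + 20) + 8231877} = \frac{1}{\left(-1\right) 0 + 8231877} = \frac{1}{0 + 8231877} = \frac{1}{8231877}$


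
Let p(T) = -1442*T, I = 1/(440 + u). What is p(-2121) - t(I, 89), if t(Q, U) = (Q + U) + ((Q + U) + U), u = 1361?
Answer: 5507845213/1801 ≈ 3.0582e+6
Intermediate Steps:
I = 1/1801 (I = 1/(440 + 1361) = 1/1801 ≈ 0.00055525)
t(Q, U) = 2*Q + 3*U (t(Q, U) = (Q + U) + (Q + 2*U) = 2*Q + 3*U)
p(-2121) - t(I, 89) = -1442*(-2121) - (2*(1/1801) + 3*89) = 3058482 - (2/1801 + 267) = 3058482 - 1*480869/1801 = 3058482 - 480869/1801 = 5507845213/1801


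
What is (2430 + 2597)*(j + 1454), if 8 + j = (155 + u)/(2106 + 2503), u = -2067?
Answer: 3044854814/419 ≈ 7.2670e+6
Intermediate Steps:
j = -38784/4609 (j = -8 + (155 - 2067)/(2106 + 2503) = -8 - 1912/4609 = -38784/4609 ≈ -8.4148)
(2430 + 2597)*(j + 1454) = (2430 + 2597)*(-38784/4609 + 1454) = 5027*(6662702/4609) = 3044854814/419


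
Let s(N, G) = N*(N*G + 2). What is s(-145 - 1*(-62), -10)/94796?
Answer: -1328/1823 ≈ -0.72847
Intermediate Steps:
s(N, G) = N*(2 + G*N) (s(N, G) = N*(G*N + 2) = N*(2 + G*N))
s(-145 - 1*(-62), -10)/94796 = ((-145 - 1*(-62))*(2 - 10*(-145 - 1*(-62))))/94796 = ((-145 + 62)*(2 - 10*(-145 + 62)))*(1/94796) = -83*(2 - 10*(-83))*(1/94796) = -83*(2 + 830)*(1/94796) = -83*832*(1/94796) = -69056*1/94796 = -1328/1823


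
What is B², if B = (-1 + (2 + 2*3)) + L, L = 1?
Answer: 64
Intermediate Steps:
B = 8 (B = (-1 + (2 + 2*3)) + 1 = (-1 + (2 + 6)) + 1 = (-1 + 8) + 1 = 7 + 1 = 8)
B² = 8² = 64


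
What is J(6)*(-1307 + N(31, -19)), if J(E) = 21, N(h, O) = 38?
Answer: -26649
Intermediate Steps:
J(6)*(-1307 + N(31, -19)) = 21*(-1307 + 38) = 21*(-1269) = -26649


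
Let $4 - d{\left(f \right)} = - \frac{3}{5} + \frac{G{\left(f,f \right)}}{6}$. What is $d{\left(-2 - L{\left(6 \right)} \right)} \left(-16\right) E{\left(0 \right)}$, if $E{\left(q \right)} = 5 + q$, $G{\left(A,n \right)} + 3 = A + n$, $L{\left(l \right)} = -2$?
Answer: $-408$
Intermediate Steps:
$G{\left(A,n \right)} = -3 + A + n$ ($G{\left(A,n \right)} = -3 + \left(A + n\right) = -3 + A + n$)
$d{\left(f \right)} = \frac{51}{10} - \frac{f}{3}$ ($d{\left(f \right)} = 4 - \left(- \frac{3}{5} + \frac{-3 + f + f}{6}\right) = 4 - \left(\left(-3\right) \frac{1}{5} + \left(-3 + 2 f\right) \frac{1}{6}\right) = 4 - \left(- \frac{3}{5} + \left(- \frac{1}{2} + \frac{f}{3}\right)\right) = 4 - \left(- \frac{11}{10} + \frac{f}{3}\right) = \frac{51}{10} - \frac{f}{3}$)
$d{\left(-2 - L{\left(6 \right)} \right)} \left(-16\right) E{\left(0 \right)} = \left(\frac{51}{10} - \frac{-2 - -2}{3}\right) \left(-16\right) \left(5 + 0\right) = \left(\frac{51}{10} - \frac{-2 + 2}{3}\right) \left(-16\right) 5 = \left(\frac{51}{10} - 0\right) \left(-16\right) 5 = \left(\frac{51}{10} + 0\right) \left(-16\right) 5 = \frac{51}{10} \left(-16\right) 5 = \left(- \frac{408}{5}\right) 5 = -408$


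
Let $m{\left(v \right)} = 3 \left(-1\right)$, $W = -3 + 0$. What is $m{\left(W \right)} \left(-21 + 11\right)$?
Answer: $30$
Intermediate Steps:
$W = -3$
$m{\left(v \right)} = -3$
$m{\left(W \right)} \left(-21 + 11\right) = - 3 \left(-21 + 11\right) = \left(-3\right) \left(-10\right) = 30$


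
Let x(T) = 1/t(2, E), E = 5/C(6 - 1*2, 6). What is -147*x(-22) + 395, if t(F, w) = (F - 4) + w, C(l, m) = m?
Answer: 521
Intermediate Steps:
E = ⅚ (E = 5/6 = 5*(⅙) = ⅚ ≈ 0.83333)
t(F, w) = -4 + F + w (t(F, w) = (-4 + F) + w = -4 + F + w)
x(T) = -6/7 (x(T) = 1/(-4 + 2 + ⅚) = 1/(-7/6) = -6/7)
-147*x(-22) + 395 = -147*(-6/7) + 395 = 126 + 395 = 521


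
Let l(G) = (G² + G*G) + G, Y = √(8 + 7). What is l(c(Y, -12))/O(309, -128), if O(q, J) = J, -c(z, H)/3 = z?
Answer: -135/64 + 3*√15/128 ≈ -2.0186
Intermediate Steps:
Y = √15 ≈ 3.8730
c(z, H) = -3*z
l(G) = G + 2*G² (l(G) = (G² + G²) + G = 2*G² + G = G + 2*G²)
l(c(Y, -12))/O(309, -128) = ((-3*√15)*(1 + 2*(-3*√15)))/(-128) = ((-3*√15)*(1 - 6*√15))*(-1/128) = -3*√15*(1 - 6*√15)*(-1/128) = 3*√15*(1 - 6*√15)/128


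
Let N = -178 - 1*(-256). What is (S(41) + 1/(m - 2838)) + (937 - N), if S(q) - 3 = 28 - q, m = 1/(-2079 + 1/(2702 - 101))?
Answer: 13029109557607/15346425165 ≈ 849.00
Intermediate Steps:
N = 78 (N = -178 + 256 = 78)
m = -2601/5407478 (m = 1/(-2079 + 1/2601) = 1/(-5407478/2601) = -2601/5407478 ≈ -0.00048100)
S(q) = 31 - q (S(q) = 3 + (28 - q) = 31 - q)
(S(41) + 1/(m - 2838)) + (937 - N) = ((31 - 1*41) + 1/(-2601/5407478 - 2838)) + (937 - 1*78) = ((31 - 41) + 1/(-15346425165/5407478)) + (937 - 78) = (-10 - 5407478/15346425165) + 859 = -153469659128/15346425165 + 859 = 13029109557607/15346425165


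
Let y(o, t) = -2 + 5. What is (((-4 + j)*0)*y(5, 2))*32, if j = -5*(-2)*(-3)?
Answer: 0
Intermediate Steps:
j = -30 (j = 10*(-3) = -30)
y(o, t) = 3
(((-4 + j)*0)*y(5, 2))*32 = (((-4 - 30)*0)*3)*32 = (-34*0*3)*32 = (0*3)*32 = 0*32 = 0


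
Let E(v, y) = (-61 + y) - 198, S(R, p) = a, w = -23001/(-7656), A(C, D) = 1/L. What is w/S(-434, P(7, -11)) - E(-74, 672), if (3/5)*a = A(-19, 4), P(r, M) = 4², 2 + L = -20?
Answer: -262541/580 ≈ -452.66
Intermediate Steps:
L = -22 (L = -2 - 20 = -22)
P(r, M) = 16
A(C, D) = -1/22 (A(C, D) = 1/(-22) = -1/22)
a = -5/66 (a = (5/3)*(-1/22) = -5/66 ≈ -0.075758)
w = 697/232 (w = -23001*(-1/7656) = 697/232 ≈ 3.0043)
S(R, p) = -5/66
E(v, y) = -259 + y
w/S(-434, P(7, -11)) - E(-74, 672) = 697/(232*(-5/66)) - (-259 + 672) = (697/232)*(-66/5) - 1*413 = -23001/580 - 413 = -262541/580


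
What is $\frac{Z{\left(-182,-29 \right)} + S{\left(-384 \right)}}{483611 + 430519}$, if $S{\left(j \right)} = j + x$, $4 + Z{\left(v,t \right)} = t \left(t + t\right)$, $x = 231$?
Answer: $\frac{305}{182826} \approx 0.0016683$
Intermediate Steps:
$Z{\left(v,t \right)} = -4 + 2 t^{2}$ ($Z{\left(v,t \right)} = -4 + t \left(t + t\right) = -4 + t 2 t = -4 + 2 t^{2}$)
$S{\left(j \right)} = 231 + j$ ($S{\left(j \right)} = j + 231 = 231 + j$)
$\frac{Z{\left(-182,-29 \right)} + S{\left(-384 \right)}}{483611 + 430519} = \frac{\left(-4 + 2 \left(-29\right)^{2}\right) + \left(231 - 384\right)}{483611 + 430519} = \frac{\left(-4 + 2 \cdot 841\right) - 153}{914130} = \left(\left(-4 + 1682\right) - 153\right) \frac{1}{914130} = \left(1678 - 153\right) \frac{1}{914130} = 1525 \cdot \frac{1}{914130} = \frac{305}{182826}$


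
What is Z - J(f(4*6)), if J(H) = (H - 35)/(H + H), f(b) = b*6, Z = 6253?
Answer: 1800755/288 ≈ 6252.6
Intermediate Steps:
f(b) = 6*b
J(H) = (-35 + H)/(2*H) (J(H) = (-35 + H)/((2*H)) = (-35 + H)*(1/(2*H)) = (-35 + H)/(2*H))
Z - J(f(4*6)) = 6253 - (-35 + 6*(4*6))/(2*(6*(4*6))) = 6253 - (-35 + 6*24)/(2*(6*24)) = 6253 - (-35 + 144)/(2*144) = 6253 - 109/(2*144) = 6253 - 1*109/288 = 6253 - 109/288 = 1800755/288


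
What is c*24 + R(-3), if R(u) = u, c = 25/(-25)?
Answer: -27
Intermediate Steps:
c = -1 (c = 25*(-1/25) = -1)
c*24 + R(-3) = -1*24 - 3 = -24 - 3 = -27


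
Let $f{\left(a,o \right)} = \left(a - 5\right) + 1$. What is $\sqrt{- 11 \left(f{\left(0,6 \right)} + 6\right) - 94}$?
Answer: $2 i \sqrt{29} \approx 10.77 i$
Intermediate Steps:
$f{\left(a,o \right)} = -4 + a$ ($f{\left(a,o \right)} = \left(-5 + a\right) + 1 = -4 + a$)
$\sqrt{- 11 \left(f{\left(0,6 \right)} + 6\right) - 94} = \sqrt{- 11 \left(\left(-4 + 0\right) + 6\right) - 94} = \sqrt{- 11 \left(-4 + 6\right) - 94} = \sqrt{\left(-11\right) 2 - 94} = \sqrt{-22 - 94} = \sqrt{-116} = 2 i \sqrt{29}$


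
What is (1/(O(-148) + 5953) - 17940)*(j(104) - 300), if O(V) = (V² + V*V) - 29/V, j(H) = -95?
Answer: 52188168840640/7364657 ≈ 7.0863e+6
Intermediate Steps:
O(V) = -29/V + 2*V² (O(V) = (V² + V²) - 29/V = 2*V² - 29/V = -29/V + 2*V²)
(1/(O(-148) + 5953) - 17940)*(j(104) - 300) = (1/((-29 + 2*(-148)³)/(-148) + 5953) - 17940)*(-95 - 300) = (1/(-(-29 + 2*(-3241792))/148 + 5953) - 17940)*(-395) = (1/(-(-29 - 6483584)/148 + 5953) - 17940)*(-395) = (1/(-1/148*(-6483613) + 5953) - 17940)*(-395) = (1/(6483613/148 + 5953) - 17940)*(-395) = (1/(7364657/148) - 17940)*(-395) = (148/7364657 - 17940)*(-395) = -132121946432/7364657*(-395) = 52188168840640/7364657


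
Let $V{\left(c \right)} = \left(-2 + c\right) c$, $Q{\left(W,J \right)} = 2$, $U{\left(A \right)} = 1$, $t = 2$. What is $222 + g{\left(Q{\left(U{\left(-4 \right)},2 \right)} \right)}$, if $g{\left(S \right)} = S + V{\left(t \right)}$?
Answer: $224$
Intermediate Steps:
$V{\left(c \right)} = c \left(-2 + c\right)$
$g{\left(S \right)} = S$ ($g{\left(S \right)} = S + 2 \left(-2 + 2\right) = S + 2 \cdot 0 = S + 0 = S$)
$222 + g{\left(Q{\left(U{\left(-4 \right)},2 \right)} \right)} = 222 + 2 = 224$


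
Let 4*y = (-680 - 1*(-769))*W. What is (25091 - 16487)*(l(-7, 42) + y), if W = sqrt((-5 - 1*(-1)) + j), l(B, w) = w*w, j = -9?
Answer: 15177456 + 191439*I*sqrt(13) ≈ 1.5177e+7 + 6.9024e+5*I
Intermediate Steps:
l(B, w) = w**2
W = I*sqrt(13) (W = sqrt((-5 - 1*(-1)) - 9) = sqrt((-5 + 1) - 9) = sqrt(-4 - 9) = sqrt(-13) = I*sqrt(13) ≈ 3.6056*I)
y = 89*I*sqrt(13)/4 (y = ((-680 - 1*(-769))*(I*sqrt(13)))/4 = ((-680 + 769)*(I*sqrt(13)))/4 = (89*(I*sqrt(13)))/4 = (89*I*sqrt(13))/4 = 89*I*sqrt(13)/4 ≈ 80.224*I)
(25091 - 16487)*(l(-7, 42) + y) = (25091 - 16487)*(42**2 + 89*I*sqrt(13)/4) = 8604*(1764 + 89*I*sqrt(13)/4) = 15177456 + 191439*I*sqrt(13)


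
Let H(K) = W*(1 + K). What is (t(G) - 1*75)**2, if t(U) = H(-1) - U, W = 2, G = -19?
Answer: 3136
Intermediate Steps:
H(K) = 2 + 2*K (H(K) = 2*(1 + K) = 2 + 2*K)
t(U) = -U (t(U) = (2 + 2*(-1)) - U = (2 - 2) - U = 0 - U = -U)
(t(G) - 1*75)**2 = (-1*(-19) - 1*75)**2 = (19 - 75)**2 = (-56)**2 = 3136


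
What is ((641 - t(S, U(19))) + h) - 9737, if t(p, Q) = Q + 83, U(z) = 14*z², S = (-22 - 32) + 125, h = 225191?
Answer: 210958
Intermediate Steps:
S = 71 (S = -54 + 125 = 71)
t(p, Q) = 83 + Q
((641 - t(S, U(19))) + h) - 9737 = ((641 - (83 + 14*19²)) + 225191) - 9737 = ((641 - (83 + 14*361)) + 225191) - 9737 = ((641 - (83 + 5054)) + 225191) - 9737 = ((641 - 1*5137) + 225191) - 9737 = ((641 - 5137) + 225191) - 9737 = (-4496 + 225191) - 9737 = 220695 - 9737 = 210958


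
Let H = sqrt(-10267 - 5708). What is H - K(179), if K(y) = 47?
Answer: -47 + 15*I*sqrt(71) ≈ -47.0 + 126.39*I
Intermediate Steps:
H = 15*I*sqrt(71) (H = sqrt(-15975) = 15*I*sqrt(71) ≈ 126.39*I)
H - K(179) = 15*I*sqrt(71) - 1*47 = 15*I*sqrt(71) - 47 = -47 + 15*I*sqrt(71)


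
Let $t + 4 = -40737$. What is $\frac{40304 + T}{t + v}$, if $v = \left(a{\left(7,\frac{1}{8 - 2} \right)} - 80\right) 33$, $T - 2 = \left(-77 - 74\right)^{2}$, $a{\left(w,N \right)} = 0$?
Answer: $- \frac{63107}{43381} \approx -1.4547$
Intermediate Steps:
$t = -40741$ ($t = -4 - 40737 = -40741$)
$T = 22803$ ($T = 2 + \left(-77 - 74\right)^{2} = 2 + \left(-151\right)^{2} = 2 + 22801 = 22803$)
$v = -2640$ ($v = \left(0 - 80\right) 33 = \left(-80\right) 33 = -2640$)
$\frac{40304 + T}{t + v} = \frac{40304 + 22803}{-40741 - 2640} = \frac{63107}{-43381} = 63107 \left(- \frac{1}{43381}\right) = - \frac{63107}{43381}$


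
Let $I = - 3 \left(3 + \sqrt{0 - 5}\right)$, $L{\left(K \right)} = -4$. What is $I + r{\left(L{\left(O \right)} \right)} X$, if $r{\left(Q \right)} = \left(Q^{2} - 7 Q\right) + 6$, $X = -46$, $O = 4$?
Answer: $-2309 - 3 i \sqrt{5} \approx -2309.0 - 6.7082 i$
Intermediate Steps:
$r{\left(Q \right)} = 6 + Q^{2} - 7 Q$
$I = -9 - 3 i \sqrt{5}$ ($I = - 3 \left(3 + \sqrt{-5}\right) = - 3 \left(3 + i \sqrt{5}\right) = -9 - 3 i \sqrt{5} \approx -9.0 - 6.7082 i$)
$I + r{\left(L{\left(O \right)} \right)} X = \left(-9 - 3 i \sqrt{5}\right) + \left(6 + \left(-4\right)^{2} - -28\right) \left(-46\right) = \left(-9 - 3 i \sqrt{5}\right) + \left(6 + 16 + 28\right) \left(-46\right) = \left(-9 - 3 i \sqrt{5}\right) + 50 \left(-46\right) = \left(-9 - 3 i \sqrt{5}\right) - 2300 = -2309 - 3 i \sqrt{5}$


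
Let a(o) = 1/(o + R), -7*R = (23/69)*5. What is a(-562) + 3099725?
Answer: 36598453054/11807 ≈ 3.0997e+6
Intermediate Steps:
R = -5/21 (R = -23/69*5/7 = -23*(1/69)*5/7 = -5/21 ≈ -0.23810)
a(o) = 1/(-5/21 + o) (a(o) = 1/(o - 5/21) = 1/(-5/21 + o))
a(-562) + 3099725 = 21/(-5 + 21*(-562)) + 3099725 = 21/(-5 - 11802) + 3099725 = 21/(-11807) + 3099725 = 21*(-1/11807) + 3099725 = -21/11807 + 3099725 = 36598453054/11807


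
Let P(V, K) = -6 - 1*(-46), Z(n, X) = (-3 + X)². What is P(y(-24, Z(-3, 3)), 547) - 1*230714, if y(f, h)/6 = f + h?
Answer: -230674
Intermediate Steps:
y(f, h) = 6*f + 6*h (y(f, h) = 6*(f + h) = 6*f + 6*h)
P(V, K) = 40 (P(V, K) = -6 + 46 = 40)
P(y(-24, Z(-3, 3)), 547) - 1*230714 = 40 - 1*230714 = 40 - 230714 = -230674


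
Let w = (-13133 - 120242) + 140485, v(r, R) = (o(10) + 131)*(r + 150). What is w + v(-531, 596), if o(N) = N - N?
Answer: -42801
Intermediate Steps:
o(N) = 0
v(r, R) = 19650 + 131*r (v(r, R) = (0 + 131)*(r + 150) = 131*(150 + r) = 19650 + 131*r)
w = 7110 (w = -133375 + 140485 = 7110)
w + v(-531, 596) = 7110 + (19650 + 131*(-531)) = 7110 + (19650 - 69561) = 7110 - 49911 = -42801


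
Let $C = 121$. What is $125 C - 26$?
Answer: $15099$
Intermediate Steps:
$125 C - 26 = 125 \cdot 121 - 26 = 15125 - 26 = 15099$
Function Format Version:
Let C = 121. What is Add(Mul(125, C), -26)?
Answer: 15099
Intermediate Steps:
Add(Mul(125, C), -26) = Add(Mul(125, 121), -26) = Add(15125, -26) = 15099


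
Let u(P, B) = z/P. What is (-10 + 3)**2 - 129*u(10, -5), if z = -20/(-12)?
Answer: 55/2 ≈ 27.500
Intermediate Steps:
z = 5/3 (z = -20*(-1/12) = 5/3 ≈ 1.6667)
u(P, B) = 5/(3*P)
(-10 + 3)**2 - 129*u(10, -5) = (-10 + 3)**2 - 215/10 = (-7)**2 - 215/10 = 49 - 129*1/6 = 49 - 43/2 = 55/2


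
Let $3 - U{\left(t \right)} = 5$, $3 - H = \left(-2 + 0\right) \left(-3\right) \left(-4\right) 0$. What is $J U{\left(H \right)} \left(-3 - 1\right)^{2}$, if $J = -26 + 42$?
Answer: $-512$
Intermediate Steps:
$H = 3$ ($H = 3 - \left(-2 + 0\right) \left(-3\right) \left(-4\right) 0 = 3 - \left(-2\right) \left(-3\right) \left(-4\right) 0 = 3 - 6 \left(-4\right) 0 = 3 - \left(-24\right) 0 = 3 - 0 = 3 + 0 = 3$)
$U{\left(t \right)} = -2$ ($U{\left(t \right)} = 3 - 5 = -2$)
$J = 16$
$J U{\left(H \right)} \left(-3 - 1\right)^{2} = 16 \left(-2\right) \left(-3 - 1\right)^{2} = - 32 \left(-4\right)^{2} = \left(-32\right) 16 = -512$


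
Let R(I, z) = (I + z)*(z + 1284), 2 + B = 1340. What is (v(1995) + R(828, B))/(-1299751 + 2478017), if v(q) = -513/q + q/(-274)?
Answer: 54463954389/11299570940 ≈ 4.8200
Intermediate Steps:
B = 1338 (B = -2 + 1340 = 1338)
v(q) = -513/q - q/274 (v(q) = -513/q + q*(-1/274) = -513/q - q/274)
R(I, z) = (1284 + z)*(I + z) (R(I, z) = (I + z)*(1284 + z) = (1284 + z)*(I + z))
(v(1995) + R(828, B))/(-1299751 + 2478017) = ((-513/1995 - 1/274*1995) + (1338² + 1284*828 + 1284*1338 + 828*1338))/(-1299751 + 2478017) = ((-513*1/1995 - 1995/274) + (1790244 + 1063152 + 1717992 + 1107864))/1178266 = ((-9/35 - 1995/274) + 5679252)*(1/1178266) = (-72291/9590 + 5679252)*(1/1178266) = (54463954389/9590)*(1/1178266) = 54463954389/11299570940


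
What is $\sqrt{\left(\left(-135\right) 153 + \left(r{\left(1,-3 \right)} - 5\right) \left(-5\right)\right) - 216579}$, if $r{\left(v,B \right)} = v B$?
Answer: $i \sqrt{237194} \approx 487.03 i$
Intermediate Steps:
$r{\left(v,B \right)} = B v$
$\sqrt{\left(\left(-135\right) 153 + \left(r{\left(1,-3 \right)} - 5\right) \left(-5\right)\right) - 216579} = \sqrt{\left(\left(-135\right) 153 + \left(\left(-3\right) 1 - 5\right) \left(-5\right)\right) - 216579} = \sqrt{\left(-20655 + \left(-3 - 5\right) \left(-5\right)\right) - 216579} = \sqrt{\left(-20655 - -40\right) - 216579} = \sqrt{\left(-20655 + 40\right) - 216579} = \sqrt{-20615 - 216579} = \sqrt{-237194} = i \sqrt{237194}$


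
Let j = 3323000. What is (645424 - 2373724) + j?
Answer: 1594700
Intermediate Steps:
(645424 - 2373724) + j = (645424 - 2373724) + 3323000 = -1728300 + 3323000 = 1594700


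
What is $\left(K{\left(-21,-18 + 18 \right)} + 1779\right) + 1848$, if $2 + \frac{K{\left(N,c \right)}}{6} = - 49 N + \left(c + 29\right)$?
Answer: $9963$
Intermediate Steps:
$K{\left(N,c \right)} = 162 - 294 N + 6 c$ ($K{\left(N,c \right)} = -12 + 6 \left(- 49 N + \left(c + 29\right)\right) = -12 + 6 \left(- 49 N + \left(29 + c\right)\right) = -12 + 6 \left(29 + c - 49 N\right) = -12 + \left(174 - 294 N + 6 c\right) = 162 - 294 N + 6 c$)
$\left(K{\left(-21,-18 + 18 \right)} + 1779\right) + 1848 = \left(\left(162 - -6174 + 6 \left(-18 + 18\right)\right) + 1779\right) + 1848 = \left(\left(162 + 6174 + 6 \cdot 0\right) + 1779\right) + 1848 = \left(\left(162 + 6174 + 0\right) + 1779\right) + 1848 = \left(6336 + 1779\right) + 1848 = 8115 + 1848 = 9963$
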